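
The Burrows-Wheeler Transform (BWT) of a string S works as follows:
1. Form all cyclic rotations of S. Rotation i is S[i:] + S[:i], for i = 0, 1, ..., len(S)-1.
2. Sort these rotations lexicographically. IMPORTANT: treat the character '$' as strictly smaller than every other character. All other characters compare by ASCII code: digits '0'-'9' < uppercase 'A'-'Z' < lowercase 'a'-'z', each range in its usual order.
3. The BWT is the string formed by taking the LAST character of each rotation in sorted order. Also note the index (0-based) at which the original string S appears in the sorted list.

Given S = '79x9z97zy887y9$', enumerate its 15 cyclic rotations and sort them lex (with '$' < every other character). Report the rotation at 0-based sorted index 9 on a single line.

Answer: 9z97zy887y9$79x

Derivation:
All 15 rotations (rotation i = S[i:]+S[:i]):
  rot[0] = 79x9z97zy887y9$
  rot[1] = 9x9z97zy887y9$7
  rot[2] = x9z97zy887y9$79
  rot[3] = 9z97zy887y9$79x
  rot[4] = z97zy887y9$79x9
  rot[5] = 97zy887y9$79x9z
  rot[6] = 7zy887y9$79x9z9
  rot[7] = zy887y9$79x9z97
  rot[8] = y887y9$79x9z97z
  rot[9] = 887y9$79x9z97zy
  rot[10] = 87y9$79x9z97zy8
  rot[11] = 7y9$79x9z97zy88
  rot[12] = y9$79x9z97zy887
  rot[13] = 9$79x9z97zy887y
  rot[14] = $79x9z97zy887y9
Sorted (with $ < everything):
  sorted[0] = $79x9z97zy887y9
  sorted[1] = 79x9z97zy887y9$
  sorted[2] = 7y9$79x9z97zy88
  sorted[3] = 7zy887y9$79x9z9
  sorted[4] = 87y9$79x9z97zy8
  sorted[5] = 887y9$79x9z97zy
  sorted[6] = 9$79x9z97zy887y
  sorted[7] = 97zy887y9$79x9z
  sorted[8] = 9x9z97zy887y9$7
  sorted[9] = 9z97zy887y9$79x
  sorted[10] = x9z97zy887y9$79
  sorted[11] = y887y9$79x9z97z
  sorted[12] = y9$79x9z97zy887
  sorted[13] = z97zy887y9$79x9
  sorted[14] = zy887y9$79x9z97
sorted[9] = 9z97zy887y9$79x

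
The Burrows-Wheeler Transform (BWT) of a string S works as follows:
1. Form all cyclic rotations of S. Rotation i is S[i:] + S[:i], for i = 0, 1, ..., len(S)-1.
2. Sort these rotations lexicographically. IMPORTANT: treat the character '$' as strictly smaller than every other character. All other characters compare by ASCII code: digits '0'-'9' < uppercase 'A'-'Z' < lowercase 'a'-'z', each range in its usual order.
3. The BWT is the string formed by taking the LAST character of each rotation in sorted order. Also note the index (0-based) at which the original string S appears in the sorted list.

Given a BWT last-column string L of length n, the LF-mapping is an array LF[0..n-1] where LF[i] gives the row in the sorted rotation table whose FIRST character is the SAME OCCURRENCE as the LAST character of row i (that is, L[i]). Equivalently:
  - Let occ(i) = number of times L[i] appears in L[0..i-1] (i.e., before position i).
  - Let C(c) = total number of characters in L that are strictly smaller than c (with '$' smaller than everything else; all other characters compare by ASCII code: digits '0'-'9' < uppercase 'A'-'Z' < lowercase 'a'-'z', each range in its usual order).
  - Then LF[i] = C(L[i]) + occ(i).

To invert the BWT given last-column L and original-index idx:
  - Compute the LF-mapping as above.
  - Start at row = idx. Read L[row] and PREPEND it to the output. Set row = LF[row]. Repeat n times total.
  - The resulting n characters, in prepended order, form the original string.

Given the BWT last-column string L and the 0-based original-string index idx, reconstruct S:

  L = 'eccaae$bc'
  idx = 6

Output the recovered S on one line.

Answer: cecacabe$

Derivation:
LF mapping: 7 4 5 1 2 8 0 3 6
Walk LF starting at row 6, prepending L[row]:
  step 1: row=6, L[6]='$', prepend. Next row=LF[6]=0
  step 2: row=0, L[0]='e', prepend. Next row=LF[0]=7
  step 3: row=7, L[7]='b', prepend. Next row=LF[7]=3
  step 4: row=3, L[3]='a', prepend. Next row=LF[3]=1
  step 5: row=1, L[1]='c', prepend. Next row=LF[1]=4
  step 6: row=4, L[4]='a', prepend. Next row=LF[4]=2
  step 7: row=2, L[2]='c', prepend. Next row=LF[2]=5
  step 8: row=5, L[5]='e', prepend. Next row=LF[5]=8
  step 9: row=8, L[8]='c', prepend. Next row=LF[8]=6
Reversed output: cecacabe$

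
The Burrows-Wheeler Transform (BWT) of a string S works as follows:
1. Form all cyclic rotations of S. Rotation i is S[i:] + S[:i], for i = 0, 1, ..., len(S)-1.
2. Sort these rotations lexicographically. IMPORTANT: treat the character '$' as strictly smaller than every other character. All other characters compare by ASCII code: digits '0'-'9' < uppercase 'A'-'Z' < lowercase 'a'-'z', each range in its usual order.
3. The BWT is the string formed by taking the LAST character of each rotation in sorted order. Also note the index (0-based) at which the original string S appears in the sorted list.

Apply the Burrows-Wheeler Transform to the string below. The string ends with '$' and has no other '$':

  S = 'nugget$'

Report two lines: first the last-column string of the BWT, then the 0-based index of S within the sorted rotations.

Answer: tggu$en
4

Derivation:
All 7 rotations (rotation i = S[i:]+S[:i]):
  rot[0] = nugget$
  rot[1] = ugget$n
  rot[2] = gget$nu
  rot[3] = get$nug
  rot[4] = et$nugg
  rot[5] = t$nugge
  rot[6] = $nugget
Sorted (with $ < everything):
  sorted[0] = $nugget  (last char: 't')
  sorted[1] = et$nugg  (last char: 'g')
  sorted[2] = get$nug  (last char: 'g')
  sorted[3] = gget$nu  (last char: 'u')
  sorted[4] = nugget$  (last char: '$')
  sorted[5] = t$nugge  (last char: 'e')
  sorted[6] = ugget$n  (last char: 'n')
Last column: tggu$en
Original string S is at sorted index 4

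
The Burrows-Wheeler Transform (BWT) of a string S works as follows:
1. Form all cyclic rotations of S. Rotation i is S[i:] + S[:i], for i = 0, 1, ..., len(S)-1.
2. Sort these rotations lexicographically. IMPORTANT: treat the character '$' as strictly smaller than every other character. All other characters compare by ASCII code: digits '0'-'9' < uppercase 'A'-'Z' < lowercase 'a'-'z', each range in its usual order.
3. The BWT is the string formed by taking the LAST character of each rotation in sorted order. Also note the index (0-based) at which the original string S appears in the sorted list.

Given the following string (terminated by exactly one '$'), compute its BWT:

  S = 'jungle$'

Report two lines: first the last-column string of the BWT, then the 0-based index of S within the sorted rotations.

Answer: eln$guj
3

Derivation:
All 7 rotations (rotation i = S[i:]+S[:i]):
  rot[0] = jungle$
  rot[1] = ungle$j
  rot[2] = ngle$ju
  rot[3] = gle$jun
  rot[4] = le$jung
  rot[5] = e$jungl
  rot[6] = $jungle
Sorted (with $ < everything):
  sorted[0] = $jungle  (last char: 'e')
  sorted[1] = e$jungl  (last char: 'l')
  sorted[2] = gle$jun  (last char: 'n')
  sorted[3] = jungle$  (last char: '$')
  sorted[4] = le$jung  (last char: 'g')
  sorted[5] = ngle$ju  (last char: 'u')
  sorted[6] = ungle$j  (last char: 'j')
Last column: eln$guj
Original string S is at sorted index 3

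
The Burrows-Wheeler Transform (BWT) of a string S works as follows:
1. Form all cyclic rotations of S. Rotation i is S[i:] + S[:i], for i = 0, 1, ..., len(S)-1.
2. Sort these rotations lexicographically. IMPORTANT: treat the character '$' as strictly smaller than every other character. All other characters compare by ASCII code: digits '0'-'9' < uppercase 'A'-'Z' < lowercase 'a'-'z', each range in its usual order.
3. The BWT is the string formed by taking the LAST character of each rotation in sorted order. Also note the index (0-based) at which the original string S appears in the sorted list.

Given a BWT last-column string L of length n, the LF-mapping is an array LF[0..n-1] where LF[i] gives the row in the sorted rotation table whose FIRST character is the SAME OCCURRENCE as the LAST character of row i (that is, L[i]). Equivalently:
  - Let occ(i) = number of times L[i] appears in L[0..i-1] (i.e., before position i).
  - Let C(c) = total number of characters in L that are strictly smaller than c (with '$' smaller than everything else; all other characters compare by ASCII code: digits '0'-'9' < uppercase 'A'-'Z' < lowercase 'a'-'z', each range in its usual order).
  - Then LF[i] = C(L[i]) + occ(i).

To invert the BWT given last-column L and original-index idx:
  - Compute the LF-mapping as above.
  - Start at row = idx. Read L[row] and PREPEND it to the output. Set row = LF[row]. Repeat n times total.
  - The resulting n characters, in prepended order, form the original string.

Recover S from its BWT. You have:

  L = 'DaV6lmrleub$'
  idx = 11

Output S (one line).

Answer: umbrella6VD$

Derivation:
LF mapping: 2 4 3 1 7 9 10 8 6 11 5 0
Walk LF starting at row 11, prepending L[row]:
  step 1: row=11, L[11]='$', prepend. Next row=LF[11]=0
  step 2: row=0, L[0]='D', prepend. Next row=LF[0]=2
  step 3: row=2, L[2]='V', prepend. Next row=LF[2]=3
  step 4: row=3, L[3]='6', prepend. Next row=LF[3]=1
  step 5: row=1, L[1]='a', prepend. Next row=LF[1]=4
  step 6: row=4, L[4]='l', prepend. Next row=LF[4]=7
  step 7: row=7, L[7]='l', prepend. Next row=LF[7]=8
  step 8: row=8, L[8]='e', prepend. Next row=LF[8]=6
  step 9: row=6, L[6]='r', prepend. Next row=LF[6]=10
  step 10: row=10, L[10]='b', prepend. Next row=LF[10]=5
  step 11: row=5, L[5]='m', prepend. Next row=LF[5]=9
  step 12: row=9, L[9]='u', prepend. Next row=LF[9]=11
Reversed output: umbrella6VD$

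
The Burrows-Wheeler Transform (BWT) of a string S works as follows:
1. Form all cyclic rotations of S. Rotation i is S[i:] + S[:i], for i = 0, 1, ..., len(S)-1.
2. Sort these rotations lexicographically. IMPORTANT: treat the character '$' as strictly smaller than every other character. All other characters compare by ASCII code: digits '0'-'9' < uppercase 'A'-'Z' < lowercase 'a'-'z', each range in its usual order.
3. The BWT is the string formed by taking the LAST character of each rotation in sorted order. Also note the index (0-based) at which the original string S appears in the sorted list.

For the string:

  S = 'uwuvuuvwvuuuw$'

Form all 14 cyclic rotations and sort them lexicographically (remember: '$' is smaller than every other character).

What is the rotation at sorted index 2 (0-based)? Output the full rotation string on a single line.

Answer: uuvwvuuuw$uwuv

Derivation:
All 14 rotations (rotation i = S[i:]+S[:i]):
  rot[0] = uwuvuuvwvuuuw$
  rot[1] = wuvuuvwvuuuw$u
  rot[2] = uvuuvwvuuuw$uw
  rot[3] = vuuvwvuuuw$uwu
  rot[4] = uuvwvuuuw$uwuv
  rot[5] = uvwvuuuw$uwuvu
  rot[6] = vwvuuuw$uwuvuu
  rot[7] = wvuuuw$uwuvuuv
  rot[8] = vuuuw$uwuvuuvw
  rot[9] = uuuw$uwuvuuvwv
  rot[10] = uuw$uwuvuuvwvu
  rot[11] = uw$uwuvuuvwvuu
  rot[12] = w$uwuvuuvwvuuu
  rot[13] = $uwuvuuvwvuuuw
Sorted (with $ < everything):
  sorted[0] = $uwuvuuvwvuuuw
  sorted[1] = uuuw$uwuvuuvwv
  sorted[2] = uuvwvuuuw$uwuv
  sorted[3] = uuw$uwuvuuvwvu
  sorted[4] = uvuuvwvuuuw$uw
  sorted[5] = uvwvuuuw$uwuvu
  sorted[6] = uw$uwuvuuvwvuu
  sorted[7] = uwuvuuvwvuuuw$
  sorted[8] = vuuuw$uwuvuuvw
  sorted[9] = vuuvwvuuuw$uwu
  sorted[10] = vwvuuuw$uwuvuu
  sorted[11] = w$uwuvuuvwvuuu
  sorted[12] = wuvuuvwvuuuw$u
  sorted[13] = wvuuuw$uwuvuuv
sorted[2] = uuvwvuuuw$uwuv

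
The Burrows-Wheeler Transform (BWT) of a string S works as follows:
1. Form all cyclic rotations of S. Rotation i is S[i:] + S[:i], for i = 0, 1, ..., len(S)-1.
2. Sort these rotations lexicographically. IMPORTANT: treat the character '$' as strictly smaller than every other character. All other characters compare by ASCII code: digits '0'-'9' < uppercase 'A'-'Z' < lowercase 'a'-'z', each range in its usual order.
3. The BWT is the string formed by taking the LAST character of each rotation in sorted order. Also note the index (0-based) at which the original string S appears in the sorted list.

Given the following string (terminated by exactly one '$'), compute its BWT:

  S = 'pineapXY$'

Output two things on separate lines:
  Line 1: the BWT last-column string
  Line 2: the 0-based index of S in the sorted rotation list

Answer: YpXenpia$
8

Derivation:
All 9 rotations (rotation i = S[i:]+S[:i]):
  rot[0] = pineapXY$
  rot[1] = ineapXY$p
  rot[2] = neapXY$pi
  rot[3] = eapXY$pin
  rot[4] = apXY$pine
  rot[5] = pXY$pinea
  rot[6] = XY$pineap
  rot[7] = Y$pineapX
  rot[8] = $pineapXY
Sorted (with $ < everything):
  sorted[0] = $pineapXY  (last char: 'Y')
  sorted[1] = XY$pineap  (last char: 'p')
  sorted[2] = Y$pineapX  (last char: 'X')
  sorted[3] = apXY$pine  (last char: 'e')
  sorted[4] = eapXY$pin  (last char: 'n')
  sorted[5] = ineapXY$p  (last char: 'p')
  sorted[6] = neapXY$pi  (last char: 'i')
  sorted[7] = pXY$pinea  (last char: 'a')
  sorted[8] = pineapXY$  (last char: '$')
Last column: YpXenpia$
Original string S is at sorted index 8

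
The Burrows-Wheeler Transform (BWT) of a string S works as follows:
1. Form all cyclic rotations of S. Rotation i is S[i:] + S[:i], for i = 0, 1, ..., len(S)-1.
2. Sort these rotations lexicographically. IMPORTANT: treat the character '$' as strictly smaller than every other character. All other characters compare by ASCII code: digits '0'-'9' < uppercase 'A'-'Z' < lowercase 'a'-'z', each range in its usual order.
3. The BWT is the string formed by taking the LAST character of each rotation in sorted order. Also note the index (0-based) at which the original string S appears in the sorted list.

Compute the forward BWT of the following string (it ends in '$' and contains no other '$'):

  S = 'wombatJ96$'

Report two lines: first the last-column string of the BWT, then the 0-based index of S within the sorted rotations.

All 10 rotations (rotation i = S[i:]+S[:i]):
  rot[0] = wombatJ96$
  rot[1] = ombatJ96$w
  rot[2] = mbatJ96$wo
  rot[3] = batJ96$wom
  rot[4] = atJ96$womb
  rot[5] = tJ96$womba
  rot[6] = J96$wombat
  rot[7] = 96$wombatJ
  rot[8] = 6$wombatJ9
  rot[9] = $wombatJ96
Sorted (with $ < everything):
  sorted[0] = $wombatJ96  (last char: '6')
  sorted[1] = 6$wombatJ9  (last char: '9')
  sorted[2] = 96$wombatJ  (last char: 'J')
  sorted[3] = J96$wombat  (last char: 't')
  sorted[4] = atJ96$womb  (last char: 'b')
  sorted[5] = batJ96$wom  (last char: 'm')
  sorted[6] = mbatJ96$wo  (last char: 'o')
  sorted[7] = ombatJ96$w  (last char: 'w')
  sorted[8] = tJ96$womba  (last char: 'a')
  sorted[9] = wombatJ96$  (last char: '$')
Last column: 69Jtbmowa$
Original string S is at sorted index 9

Answer: 69Jtbmowa$
9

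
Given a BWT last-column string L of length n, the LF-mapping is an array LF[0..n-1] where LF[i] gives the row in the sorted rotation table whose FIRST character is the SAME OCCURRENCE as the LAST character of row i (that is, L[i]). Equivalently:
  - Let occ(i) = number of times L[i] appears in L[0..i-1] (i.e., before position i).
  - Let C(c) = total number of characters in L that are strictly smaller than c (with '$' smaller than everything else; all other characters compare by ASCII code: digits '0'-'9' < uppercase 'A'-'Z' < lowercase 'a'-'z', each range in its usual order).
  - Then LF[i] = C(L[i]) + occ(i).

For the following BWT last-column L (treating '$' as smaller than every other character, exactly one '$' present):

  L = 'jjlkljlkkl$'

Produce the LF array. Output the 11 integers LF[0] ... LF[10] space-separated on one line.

Char counts: '$':1, 'j':3, 'k':3, 'l':4
C (first-col start): C('$')=0, C('j')=1, C('k')=4, C('l')=7
L[0]='j': occ=0, LF[0]=C('j')+0=1+0=1
L[1]='j': occ=1, LF[1]=C('j')+1=1+1=2
L[2]='l': occ=0, LF[2]=C('l')+0=7+0=7
L[3]='k': occ=0, LF[3]=C('k')+0=4+0=4
L[4]='l': occ=1, LF[4]=C('l')+1=7+1=8
L[5]='j': occ=2, LF[5]=C('j')+2=1+2=3
L[6]='l': occ=2, LF[6]=C('l')+2=7+2=9
L[7]='k': occ=1, LF[7]=C('k')+1=4+1=5
L[8]='k': occ=2, LF[8]=C('k')+2=4+2=6
L[9]='l': occ=3, LF[9]=C('l')+3=7+3=10
L[10]='$': occ=0, LF[10]=C('$')+0=0+0=0

Answer: 1 2 7 4 8 3 9 5 6 10 0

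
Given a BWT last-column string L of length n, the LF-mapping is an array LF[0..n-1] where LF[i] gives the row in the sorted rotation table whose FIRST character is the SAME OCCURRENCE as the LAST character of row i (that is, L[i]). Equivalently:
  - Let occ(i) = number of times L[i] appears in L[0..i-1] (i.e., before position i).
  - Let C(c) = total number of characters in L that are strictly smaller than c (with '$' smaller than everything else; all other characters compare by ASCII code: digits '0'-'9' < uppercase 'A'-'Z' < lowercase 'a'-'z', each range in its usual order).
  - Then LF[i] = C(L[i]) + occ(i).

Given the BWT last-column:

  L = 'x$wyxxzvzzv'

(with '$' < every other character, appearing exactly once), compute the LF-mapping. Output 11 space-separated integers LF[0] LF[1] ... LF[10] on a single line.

Answer: 4 0 3 7 5 6 8 1 9 10 2

Derivation:
Char counts: '$':1, 'v':2, 'w':1, 'x':3, 'y':1, 'z':3
C (first-col start): C('$')=0, C('v')=1, C('w')=3, C('x')=4, C('y')=7, C('z')=8
L[0]='x': occ=0, LF[0]=C('x')+0=4+0=4
L[1]='$': occ=0, LF[1]=C('$')+0=0+0=0
L[2]='w': occ=0, LF[2]=C('w')+0=3+0=3
L[3]='y': occ=0, LF[3]=C('y')+0=7+0=7
L[4]='x': occ=1, LF[4]=C('x')+1=4+1=5
L[5]='x': occ=2, LF[5]=C('x')+2=4+2=6
L[6]='z': occ=0, LF[6]=C('z')+0=8+0=8
L[7]='v': occ=0, LF[7]=C('v')+0=1+0=1
L[8]='z': occ=1, LF[8]=C('z')+1=8+1=9
L[9]='z': occ=2, LF[9]=C('z')+2=8+2=10
L[10]='v': occ=1, LF[10]=C('v')+1=1+1=2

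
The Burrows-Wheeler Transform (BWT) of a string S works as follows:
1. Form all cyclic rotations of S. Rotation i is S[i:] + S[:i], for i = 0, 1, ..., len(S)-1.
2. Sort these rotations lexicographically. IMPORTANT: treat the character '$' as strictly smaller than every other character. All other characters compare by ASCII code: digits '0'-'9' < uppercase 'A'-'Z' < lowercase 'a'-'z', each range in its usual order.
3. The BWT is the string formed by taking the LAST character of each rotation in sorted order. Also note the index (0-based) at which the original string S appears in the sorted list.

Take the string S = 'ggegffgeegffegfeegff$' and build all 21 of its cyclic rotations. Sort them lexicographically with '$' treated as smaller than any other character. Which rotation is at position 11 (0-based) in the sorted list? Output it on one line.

Answer: ffegfeegff$ggegffgeeg

Derivation:
All 21 rotations (rotation i = S[i:]+S[:i]):
  rot[0] = ggegffgeegffegfeegff$
  rot[1] = gegffgeegffegfeegff$g
  rot[2] = egffgeegffegfeegff$gg
  rot[3] = gffgeegffegfeegff$gge
  rot[4] = ffgeegffegfeegff$ggeg
  rot[5] = fgeegffegfeegff$ggegf
  rot[6] = geegffegfeegff$ggegff
  rot[7] = eegffegfeegff$ggegffg
  rot[8] = egffegfeegff$ggegffge
  rot[9] = gffegfeegff$ggegffgee
  rot[10] = ffegfeegff$ggegffgeeg
  rot[11] = fegfeegff$ggegffgeegf
  rot[12] = egfeegff$ggegffgeegff
  rot[13] = gfeegff$ggegffgeegffe
  rot[14] = feegff$ggegffgeegffeg
  rot[15] = eegff$ggegffgeegffegf
  rot[16] = egff$ggegffgeegffegfe
  rot[17] = gff$ggegffgeegffegfee
  rot[18] = ff$ggegffgeegffegfeeg
  rot[19] = f$ggegffgeegffegfeegf
  rot[20] = $ggegffgeegffegfeegff
Sorted (with $ < everything):
  sorted[0] = $ggegffgeegffegfeegff
  sorted[1] = eegff$ggegffgeegffegf
  sorted[2] = eegffegfeegff$ggegffg
  sorted[3] = egfeegff$ggegffgeegff
  sorted[4] = egff$ggegffgeegffegfe
  sorted[5] = egffegfeegff$ggegffge
  sorted[6] = egffgeegffegfeegff$gg
  sorted[7] = f$ggegffgeegffegfeegf
  sorted[8] = feegff$ggegffgeegffeg
  sorted[9] = fegfeegff$ggegffgeegf
  sorted[10] = ff$ggegffgeegffegfeeg
  sorted[11] = ffegfeegff$ggegffgeeg
  sorted[12] = ffgeegffegfeegff$ggeg
  sorted[13] = fgeegffegfeegff$ggegf
  sorted[14] = geegffegfeegff$ggegff
  sorted[15] = gegffgeegffegfeegff$g
  sorted[16] = gfeegff$ggegffgeegffe
  sorted[17] = gff$ggegffgeegffegfee
  sorted[18] = gffegfeegff$ggegffgee
  sorted[19] = gffgeegffegfeegff$gge
  sorted[20] = ggegffgeegffegfeegff$
sorted[11] = ffegfeegff$ggegffgeeg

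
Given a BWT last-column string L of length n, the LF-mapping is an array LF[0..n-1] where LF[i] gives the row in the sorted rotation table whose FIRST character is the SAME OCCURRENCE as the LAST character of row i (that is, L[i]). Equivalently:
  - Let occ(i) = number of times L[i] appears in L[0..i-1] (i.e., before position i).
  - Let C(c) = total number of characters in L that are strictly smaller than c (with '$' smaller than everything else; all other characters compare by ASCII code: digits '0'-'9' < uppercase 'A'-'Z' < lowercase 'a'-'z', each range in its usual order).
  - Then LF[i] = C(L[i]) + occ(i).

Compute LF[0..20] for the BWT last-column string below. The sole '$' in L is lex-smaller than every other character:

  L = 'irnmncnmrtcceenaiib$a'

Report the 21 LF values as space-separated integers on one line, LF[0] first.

Answer: 9 18 14 12 15 4 16 13 19 20 5 6 7 8 17 1 10 11 3 0 2

Derivation:
Char counts: '$':1, 'a':2, 'b':1, 'c':3, 'e':2, 'i':3, 'm':2, 'n':4, 'r':2, 't':1
C (first-col start): C('$')=0, C('a')=1, C('b')=3, C('c')=4, C('e')=7, C('i')=9, C('m')=12, C('n')=14, C('r')=18, C('t')=20
L[0]='i': occ=0, LF[0]=C('i')+0=9+0=9
L[1]='r': occ=0, LF[1]=C('r')+0=18+0=18
L[2]='n': occ=0, LF[2]=C('n')+0=14+0=14
L[3]='m': occ=0, LF[3]=C('m')+0=12+0=12
L[4]='n': occ=1, LF[4]=C('n')+1=14+1=15
L[5]='c': occ=0, LF[5]=C('c')+0=4+0=4
L[6]='n': occ=2, LF[6]=C('n')+2=14+2=16
L[7]='m': occ=1, LF[7]=C('m')+1=12+1=13
L[8]='r': occ=1, LF[8]=C('r')+1=18+1=19
L[9]='t': occ=0, LF[9]=C('t')+0=20+0=20
L[10]='c': occ=1, LF[10]=C('c')+1=4+1=5
L[11]='c': occ=2, LF[11]=C('c')+2=4+2=6
L[12]='e': occ=0, LF[12]=C('e')+0=7+0=7
L[13]='e': occ=1, LF[13]=C('e')+1=7+1=8
L[14]='n': occ=3, LF[14]=C('n')+3=14+3=17
L[15]='a': occ=0, LF[15]=C('a')+0=1+0=1
L[16]='i': occ=1, LF[16]=C('i')+1=9+1=10
L[17]='i': occ=2, LF[17]=C('i')+2=9+2=11
L[18]='b': occ=0, LF[18]=C('b')+0=3+0=3
L[19]='$': occ=0, LF[19]=C('$')+0=0+0=0
L[20]='a': occ=1, LF[20]=C('a')+1=1+1=2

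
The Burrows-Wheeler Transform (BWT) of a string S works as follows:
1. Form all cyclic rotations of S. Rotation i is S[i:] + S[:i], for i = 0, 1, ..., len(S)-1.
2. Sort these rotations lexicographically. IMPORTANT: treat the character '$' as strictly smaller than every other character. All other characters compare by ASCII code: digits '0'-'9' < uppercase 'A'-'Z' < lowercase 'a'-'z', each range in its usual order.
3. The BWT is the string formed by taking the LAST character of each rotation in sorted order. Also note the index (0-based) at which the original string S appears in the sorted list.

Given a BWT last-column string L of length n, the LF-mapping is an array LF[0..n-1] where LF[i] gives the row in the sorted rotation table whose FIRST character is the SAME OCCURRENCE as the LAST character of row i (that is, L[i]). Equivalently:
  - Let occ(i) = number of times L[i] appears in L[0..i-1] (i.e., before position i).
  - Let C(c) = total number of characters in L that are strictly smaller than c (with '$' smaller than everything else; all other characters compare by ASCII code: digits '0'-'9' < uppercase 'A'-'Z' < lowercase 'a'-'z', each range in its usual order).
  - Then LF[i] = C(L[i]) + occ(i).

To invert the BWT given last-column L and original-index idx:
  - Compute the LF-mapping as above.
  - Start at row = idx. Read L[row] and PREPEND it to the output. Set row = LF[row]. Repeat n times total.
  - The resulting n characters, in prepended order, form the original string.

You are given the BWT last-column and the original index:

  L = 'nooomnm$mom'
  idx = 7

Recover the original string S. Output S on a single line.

LF mapping: 5 7 8 9 1 6 2 0 3 10 4
Walk LF starting at row 7, prepending L[row]:
  step 1: row=7, L[7]='$', prepend. Next row=LF[7]=0
  step 2: row=0, L[0]='n', prepend. Next row=LF[0]=5
  step 3: row=5, L[5]='n', prepend. Next row=LF[5]=6
  step 4: row=6, L[6]='m', prepend. Next row=LF[6]=2
  step 5: row=2, L[2]='o', prepend. Next row=LF[2]=8
  step 6: row=8, L[8]='m', prepend. Next row=LF[8]=3
  step 7: row=3, L[3]='o', prepend. Next row=LF[3]=9
  step 8: row=9, L[9]='o', prepend. Next row=LF[9]=10
  step 9: row=10, L[10]='m', prepend. Next row=LF[10]=4
  step 10: row=4, L[4]='m', prepend. Next row=LF[4]=1
  step 11: row=1, L[1]='o', prepend. Next row=LF[1]=7
Reversed output: ommoomomnn$

Answer: ommoomomnn$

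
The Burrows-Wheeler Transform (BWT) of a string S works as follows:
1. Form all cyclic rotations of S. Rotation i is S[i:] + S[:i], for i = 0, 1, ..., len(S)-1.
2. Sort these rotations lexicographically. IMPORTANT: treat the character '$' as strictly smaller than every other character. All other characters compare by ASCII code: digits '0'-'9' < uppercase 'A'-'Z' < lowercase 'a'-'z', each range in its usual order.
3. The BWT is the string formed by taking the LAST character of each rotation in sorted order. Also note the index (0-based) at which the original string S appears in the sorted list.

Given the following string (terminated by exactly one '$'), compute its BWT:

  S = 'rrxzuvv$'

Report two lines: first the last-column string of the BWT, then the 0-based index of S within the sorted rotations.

Answer: v$rzvurx
1

Derivation:
All 8 rotations (rotation i = S[i:]+S[:i]):
  rot[0] = rrxzuvv$
  rot[1] = rxzuvv$r
  rot[2] = xzuvv$rr
  rot[3] = zuvv$rrx
  rot[4] = uvv$rrxz
  rot[5] = vv$rrxzu
  rot[6] = v$rrxzuv
  rot[7] = $rrxzuvv
Sorted (with $ < everything):
  sorted[0] = $rrxzuvv  (last char: 'v')
  sorted[1] = rrxzuvv$  (last char: '$')
  sorted[2] = rxzuvv$r  (last char: 'r')
  sorted[3] = uvv$rrxz  (last char: 'z')
  sorted[4] = v$rrxzuv  (last char: 'v')
  sorted[5] = vv$rrxzu  (last char: 'u')
  sorted[6] = xzuvv$rr  (last char: 'r')
  sorted[7] = zuvv$rrx  (last char: 'x')
Last column: v$rzvurx
Original string S is at sorted index 1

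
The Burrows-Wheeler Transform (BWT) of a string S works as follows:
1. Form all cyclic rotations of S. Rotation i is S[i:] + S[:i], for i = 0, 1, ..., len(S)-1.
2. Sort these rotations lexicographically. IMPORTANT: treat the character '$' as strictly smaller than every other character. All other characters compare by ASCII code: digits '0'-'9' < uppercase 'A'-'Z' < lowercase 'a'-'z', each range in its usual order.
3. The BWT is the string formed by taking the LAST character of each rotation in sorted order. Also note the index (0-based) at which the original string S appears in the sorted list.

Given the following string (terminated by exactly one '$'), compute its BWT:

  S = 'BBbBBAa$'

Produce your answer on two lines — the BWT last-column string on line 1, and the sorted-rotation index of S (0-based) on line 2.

Answer: aBBb$BAB
4

Derivation:
All 8 rotations (rotation i = S[i:]+S[:i]):
  rot[0] = BBbBBAa$
  rot[1] = BbBBAa$B
  rot[2] = bBBAa$BB
  rot[3] = BBAa$BBb
  rot[4] = BAa$BBbB
  rot[5] = Aa$BBbBB
  rot[6] = a$BBbBBA
  rot[7] = $BBbBBAa
Sorted (with $ < everything):
  sorted[0] = $BBbBBAa  (last char: 'a')
  sorted[1] = Aa$BBbBB  (last char: 'B')
  sorted[2] = BAa$BBbB  (last char: 'B')
  sorted[3] = BBAa$BBb  (last char: 'b')
  sorted[4] = BBbBBAa$  (last char: '$')
  sorted[5] = BbBBAa$B  (last char: 'B')
  sorted[6] = a$BBbBBA  (last char: 'A')
  sorted[7] = bBBAa$BB  (last char: 'B')
Last column: aBBb$BAB
Original string S is at sorted index 4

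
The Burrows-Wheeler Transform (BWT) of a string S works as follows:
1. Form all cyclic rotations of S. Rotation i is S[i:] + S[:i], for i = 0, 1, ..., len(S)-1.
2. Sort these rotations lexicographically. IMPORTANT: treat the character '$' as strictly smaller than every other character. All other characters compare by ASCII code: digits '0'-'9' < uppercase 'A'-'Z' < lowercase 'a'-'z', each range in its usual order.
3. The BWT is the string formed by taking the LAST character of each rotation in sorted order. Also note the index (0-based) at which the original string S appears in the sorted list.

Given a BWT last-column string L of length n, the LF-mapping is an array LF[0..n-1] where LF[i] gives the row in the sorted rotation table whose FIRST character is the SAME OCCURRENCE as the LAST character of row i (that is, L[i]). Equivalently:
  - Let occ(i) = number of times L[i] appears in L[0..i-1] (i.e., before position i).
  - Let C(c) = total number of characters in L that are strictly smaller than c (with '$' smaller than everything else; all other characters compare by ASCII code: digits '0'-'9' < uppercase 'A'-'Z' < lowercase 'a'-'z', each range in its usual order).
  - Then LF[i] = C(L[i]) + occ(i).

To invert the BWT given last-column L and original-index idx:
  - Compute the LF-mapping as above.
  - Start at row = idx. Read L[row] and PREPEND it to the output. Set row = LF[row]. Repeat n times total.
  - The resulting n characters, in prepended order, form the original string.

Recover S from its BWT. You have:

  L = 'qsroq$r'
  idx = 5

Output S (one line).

Answer: rsoqrq$

Derivation:
LF mapping: 2 6 4 1 3 0 5
Walk LF starting at row 5, prepending L[row]:
  step 1: row=5, L[5]='$', prepend. Next row=LF[5]=0
  step 2: row=0, L[0]='q', prepend. Next row=LF[0]=2
  step 3: row=2, L[2]='r', prepend. Next row=LF[2]=4
  step 4: row=4, L[4]='q', prepend. Next row=LF[4]=3
  step 5: row=3, L[3]='o', prepend. Next row=LF[3]=1
  step 6: row=1, L[1]='s', prepend. Next row=LF[1]=6
  step 7: row=6, L[6]='r', prepend. Next row=LF[6]=5
Reversed output: rsoqrq$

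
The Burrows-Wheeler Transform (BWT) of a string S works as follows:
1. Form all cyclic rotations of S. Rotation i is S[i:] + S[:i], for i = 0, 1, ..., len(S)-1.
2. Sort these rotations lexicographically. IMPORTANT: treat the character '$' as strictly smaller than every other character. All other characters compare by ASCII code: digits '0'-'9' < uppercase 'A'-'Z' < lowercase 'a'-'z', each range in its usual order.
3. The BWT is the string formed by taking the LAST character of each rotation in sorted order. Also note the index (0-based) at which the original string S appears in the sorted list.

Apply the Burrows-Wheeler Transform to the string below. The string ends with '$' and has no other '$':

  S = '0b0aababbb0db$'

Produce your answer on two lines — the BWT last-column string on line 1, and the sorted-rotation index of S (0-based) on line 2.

All 14 rotations (rotation i = S[i:]+S[:i]):
  rot[0] = 0b0aababbb0db$
  rot[1] = b0aababbb0db$0
  rot[2] = 0aababbb0db$0b
  rot[3] = aababbb0db$0b0
  rot[4] = ababbb0db$0b0a
  rot[5] = babbb0db$0b0aa
  rot[6] = abbb0db$0b0aab
  rot[7] = bbb0db$0b0aaba
  rot[8] = bb0db$0b0aabab
  rot[9] = b0db$0b0aababb
  rot[10] = 0db$0b0aababbb
  rot[11] = db$0b0aababbb0
  rot[12] = b$0b0aababbb0d
  rot[13] = $0b0aababbb0db
Sorted (with $ < everything):
  sorted[0] = $0b0aababbb0db  (last char: 'b')
  sorted[1] = 0aababbb0db$0b  (last char: 'b')
  sorted[2] = 0b0aababbb0db$  (last char: '$')
  sorted[3] = 0db$0b0aababbb  (last char: 'b')
  sorted[4] = aababbb0db$0b0  (last char: '0')
  sorted[5] = ababbb0db$0b0a  (last char: 'a')
  sorted[6] = abbb0db$0b0aab  (last char: 'b')
  sorted[7] = b$0b0aababbb0d  (last char: 'd')
  sorted[8] = b0aababbb0db$0  (last char: '0')
  sorted[9] = b0db$0b0aababb  (last char: 'b')
  sorted[10] = babbb0db$0b0aa  (last char: 'a')
  sorted[11] = bb0db$0b0aabab  (last char: 'b')
  sorted[12] = bbb0db$0b0aaba  (last char: 'a')
  sorted[13] = db$0b0aababbb0  (last char: '0')
Last column: bb$b0abd0baba0
Original string S is at sorted index 2

Answer: bb$b0abd0baba0
2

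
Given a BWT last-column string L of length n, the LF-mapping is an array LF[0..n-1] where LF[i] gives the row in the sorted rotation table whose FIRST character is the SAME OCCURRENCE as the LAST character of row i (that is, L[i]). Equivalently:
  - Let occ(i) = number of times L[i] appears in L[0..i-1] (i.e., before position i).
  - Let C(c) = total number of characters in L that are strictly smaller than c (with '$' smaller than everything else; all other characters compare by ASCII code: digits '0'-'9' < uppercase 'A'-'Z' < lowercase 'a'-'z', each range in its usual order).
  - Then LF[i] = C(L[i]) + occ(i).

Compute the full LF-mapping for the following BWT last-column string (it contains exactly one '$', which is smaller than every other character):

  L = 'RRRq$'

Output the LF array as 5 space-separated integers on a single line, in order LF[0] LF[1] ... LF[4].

Answer: 1 2 3 4 0

Derivation:
Char counts: '$':1, 'R':3, 'q':1
C (first-col start): C('$')=0, C('R')=1, C('q')=4
L[0]='R': occ=0, LF[0]=C('R')+0=1+0=1
L[1]='R': occ=1, LF[1]=C('R')+1=1+1=2
L[2]='R': occ=2, LF[2]=C('R')+2=1+2=3
L[3]='q': occ=0, LF[3]=C('q')+0=4+0=4
L[4]='$': occ=0, LF[4]=C('$')+0=0+0=0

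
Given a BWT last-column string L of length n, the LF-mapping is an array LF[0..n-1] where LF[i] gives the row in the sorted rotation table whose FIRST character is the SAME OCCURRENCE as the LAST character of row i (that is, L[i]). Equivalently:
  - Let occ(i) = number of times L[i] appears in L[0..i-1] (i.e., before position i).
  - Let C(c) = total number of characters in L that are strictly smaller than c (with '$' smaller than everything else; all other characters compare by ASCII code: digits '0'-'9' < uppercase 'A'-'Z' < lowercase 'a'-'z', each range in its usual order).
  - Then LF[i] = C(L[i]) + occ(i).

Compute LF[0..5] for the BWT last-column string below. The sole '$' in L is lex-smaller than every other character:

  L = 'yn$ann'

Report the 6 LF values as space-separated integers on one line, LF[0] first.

Answer: 5 2 0 1 3 4

Derivation:
Char counts: '$':1, 'a':1, 'n':3, 'y':1
C (first-col start): C('$')=0, C('a')=1, C('n')=2, C('y')=5
L[0]='y': occ=0, LF[0]=C('y')+0=5+0=5
L[1]='n': occ=0, LF[1]=C('n')+0=2+0=2
L[2]='$': occ=0, LF[2]=C('$')+0=0+0=0
L[3]='a': occ=0, LF[3]=C('a')+0=1+0=1
L[4]='n': occ=1, LF[4]=C('n')+1=2+1=3
L[5]='n': occ=2, LF[5]=C('n')+2=2+2=4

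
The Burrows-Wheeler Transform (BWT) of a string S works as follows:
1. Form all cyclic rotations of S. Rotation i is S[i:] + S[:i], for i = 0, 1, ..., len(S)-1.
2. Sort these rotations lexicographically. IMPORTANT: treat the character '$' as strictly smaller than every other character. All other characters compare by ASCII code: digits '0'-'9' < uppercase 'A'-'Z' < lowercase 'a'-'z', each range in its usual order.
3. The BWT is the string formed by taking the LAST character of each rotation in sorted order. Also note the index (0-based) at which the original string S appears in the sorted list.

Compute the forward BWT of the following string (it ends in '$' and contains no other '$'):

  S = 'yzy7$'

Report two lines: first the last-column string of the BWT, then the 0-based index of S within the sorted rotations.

All 5 rotations (rotation i = S[i:]+S[:i]):
  rot[0] = yzy7$
  rot[1] = zy7$y
  rot[2] = y7$yz
  rot[3] = 7$yzy
  rot[4] = $yzy7
Sorted (with $ < everything):
  sorted[0] = $yzy7  (last char: '7')
  sorted[1] = 7$yzy  (last char: 'y')
  sorted[2] = y7$yz  (last char: 'z')
  sorted[3] = yzy7$  (last char: '$')
  sorted[4] = zy7$y  (last char: 'y')
Last column: 7yz$y
Original string S is at sorted index 3

Answer: 7yz$y
3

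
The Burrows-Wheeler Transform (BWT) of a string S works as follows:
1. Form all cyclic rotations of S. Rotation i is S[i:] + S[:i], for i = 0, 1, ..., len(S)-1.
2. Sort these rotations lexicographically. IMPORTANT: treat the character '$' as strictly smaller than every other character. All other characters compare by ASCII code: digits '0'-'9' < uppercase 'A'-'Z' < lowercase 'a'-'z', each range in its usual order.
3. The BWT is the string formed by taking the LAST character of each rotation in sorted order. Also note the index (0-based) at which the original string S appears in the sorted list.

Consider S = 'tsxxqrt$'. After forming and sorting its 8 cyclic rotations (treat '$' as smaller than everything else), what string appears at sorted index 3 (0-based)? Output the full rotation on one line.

All 8 rotations (rotation i = S[i:]+S[:i]):
  rot[0] = tsxxqrt$
  rot[1] = sxxqrt$t
  rot[2] = xxqrt$ts
  rot[3] = xqrt$tsx
  rot[4] = qrt$tsxx
  rot[5] = rt$tsxxq
  rot[6] = t$tsxxqr
  rot[7] = $tsxxqrt
Sorted (with $ < everything):
  sorted[0] = $tsxxqrt
  sorted[1] = qrt$tsxx
  sorted[2] = rt$tsxxq
  sorted[3] = sxxqrt$t
  sorted[4] = t$tsxxqr
  sorted[5] = tsxxqrt$
  sorted[6] = xqrt$tsx
  sorted[7] = xxqrt$ts
sorted[3] = sxxqrt$t

Answer: sxxqrt$t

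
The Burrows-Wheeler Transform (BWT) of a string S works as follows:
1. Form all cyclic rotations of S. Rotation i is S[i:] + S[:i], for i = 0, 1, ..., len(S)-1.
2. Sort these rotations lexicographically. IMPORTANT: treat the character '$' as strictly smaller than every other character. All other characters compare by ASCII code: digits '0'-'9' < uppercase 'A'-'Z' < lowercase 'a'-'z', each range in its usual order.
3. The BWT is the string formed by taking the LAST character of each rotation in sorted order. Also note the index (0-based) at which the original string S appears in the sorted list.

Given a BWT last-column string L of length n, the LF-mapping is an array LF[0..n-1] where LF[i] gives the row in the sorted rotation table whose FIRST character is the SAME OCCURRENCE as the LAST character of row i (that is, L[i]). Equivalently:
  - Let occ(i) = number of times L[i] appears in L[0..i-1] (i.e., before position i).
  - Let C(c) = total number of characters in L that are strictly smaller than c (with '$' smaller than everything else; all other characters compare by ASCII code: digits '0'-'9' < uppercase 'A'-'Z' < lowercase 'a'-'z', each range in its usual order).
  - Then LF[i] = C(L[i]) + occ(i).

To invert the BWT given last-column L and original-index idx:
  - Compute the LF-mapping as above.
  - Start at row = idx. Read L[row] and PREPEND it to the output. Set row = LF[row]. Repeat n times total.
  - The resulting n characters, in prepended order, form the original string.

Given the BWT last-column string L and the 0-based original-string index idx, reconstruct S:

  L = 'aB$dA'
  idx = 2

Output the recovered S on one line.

LF mapping: 3 2 0 4 1
Walk LF starting at row 2, prepending L[row]:
  step 1: row=2, L[2]='$', prepend. Next row=LF[2]=0
  step 2: row=0, L[0]='a', prepend. Next row=LF[0]=3
  step 3: row=3, L[3]='d', prepend. Next row=LF[3]=4
  step 4: row=4, L[4]='A', prepend. Next row=LF[4]=1
  step 5: row=1, L[1]='B', prepend. Next row=LF[1]=2
Reversed output: BAda$

Answer: BAda$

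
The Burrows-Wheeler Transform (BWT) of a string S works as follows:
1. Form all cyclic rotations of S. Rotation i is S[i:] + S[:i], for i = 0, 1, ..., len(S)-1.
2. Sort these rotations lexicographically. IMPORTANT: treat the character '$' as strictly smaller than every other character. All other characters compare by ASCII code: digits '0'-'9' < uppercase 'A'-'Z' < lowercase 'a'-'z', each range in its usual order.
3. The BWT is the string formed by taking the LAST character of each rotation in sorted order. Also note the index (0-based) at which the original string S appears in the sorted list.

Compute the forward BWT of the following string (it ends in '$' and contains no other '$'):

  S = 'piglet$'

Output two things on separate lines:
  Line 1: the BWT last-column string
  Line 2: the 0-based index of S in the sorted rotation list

All 7 rotations (rotation i = S[i:]+S[:i]):
  rot[0] = piglet$
  rot[1] = iglet$p
  rot[2] = glet$pi
  rot[3] = let$pig
  rot[4] = et$pigl
  rot[5] = t$pigle
  rot[6] = $piglet
Sorted (with $ < everything):
  sorted[0] = $piglet  (last char: 't')
  sorted[1] = et$pigl  (last char: 'l')
  sorted[2] = glet$pi  (last char: 'i')
  sorted[3] = iglet$p  (last char: 'p')
  sorted[4] = let$pig  (last char: 'g')
  sorted[5] = piglet$  (last char: '$')
  sorted[6] = t$pigle  (last char: 'e')
Last column: tlipg$e
Original string S is at sorted index 5

Answer: tlipg$e
5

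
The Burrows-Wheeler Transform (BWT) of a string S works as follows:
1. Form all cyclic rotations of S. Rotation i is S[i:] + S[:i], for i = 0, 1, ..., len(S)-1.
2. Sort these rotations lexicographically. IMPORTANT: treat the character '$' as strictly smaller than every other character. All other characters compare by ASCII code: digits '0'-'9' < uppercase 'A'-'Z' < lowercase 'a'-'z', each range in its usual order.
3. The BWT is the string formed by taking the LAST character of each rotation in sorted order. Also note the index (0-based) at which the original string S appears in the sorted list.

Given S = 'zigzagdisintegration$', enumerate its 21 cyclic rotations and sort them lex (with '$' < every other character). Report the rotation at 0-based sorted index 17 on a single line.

Answer: tegration$zigzagdisin

Derivation:
All 21 rotations (rotation i = S[i:]+S[:i]):
  rot[0] = zigzagdisintegration$
  rot[1] = igzagdisintegration$z
  rot[2] = gzagdisintegration$zi
  rot[3] = zagdisintegration$zig
  rot[4] = agdisintegration$zigz
  rot[5] = gdisintegration$zigza
  rot[6] = disintegration$zigzag
  rot[7] = isintegration$zigzagd
  rot[8] = sintegration$zigzagdi
  rot[9] = integration$zigzagdis
  rot[10] = ntegration$zigzagdisi
  rot[11] = tegration$zigzagdisin
  rot[12] = egration$zigzagdisint
  rot[13] = gration$zigzagdisinte
  rot[14] = ration$zigzagdisinteg
  rot[15] = ation$zigzagdisintegr
  rot[16] = tion$zigzagdisintegra
  rot[17] = ion$zigzagdisintegrat
  rot[18] = on$zigzagdisintegrati
  rot[19] = n$zigzagdisintegratio
  rot[20] = $zigzagdisintegration
Sorted (with $ < everything):
  sorted[0] = $zigzagdisintegration
  sorted[1] = agdisintegration$zigz
  sorted[2] = ation$zigzagdisintegr
  sorted[3] = disintegration$zigzag
  sorted[4] = egration$zigzagdisint
  sorted[5] = gdisintegration$zigza
  sorted[6] = gration$zigzagdisinte
  sorted[7] = gzagdisintegration$zi
  sorted[8] = igzagdisintegration$z
  sorted[9] = integration$zigzagdis
  sorted[10] = ion$zigzagdisintegrat
  sorted[11] = isintegration$zigzagd
  sorted[12] = n$zigzagdisintegratio
  sorted[13] = ntegration$zigzagdisi
  sorted[14] = on$zigzagdisintegrati
  sorted[15] = ration$zigzagdisinteg
  sorted[16] = sintegration$zigzagdi
  sorted[17] = tegration$zigzagdisin
  sorted[18] = tion$zigzagdisintegra
  sorted[19] = zagdisintegration$zig
  sorted[20] = zigzagdisintegration$
sorted[17] = tegration$zigzagdisin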